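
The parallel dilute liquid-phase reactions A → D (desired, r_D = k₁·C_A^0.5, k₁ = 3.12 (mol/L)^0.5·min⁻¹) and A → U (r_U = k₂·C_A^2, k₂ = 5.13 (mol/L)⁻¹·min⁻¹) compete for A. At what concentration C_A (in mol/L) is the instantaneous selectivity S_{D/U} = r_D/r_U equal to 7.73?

S_{D/U} = (k₁/k₂)·C_A^-1.5 ⇒ C_A = (S·k₂/k₁)^(1/(-1.5)).
= (7.73×5.13/3.12)^(-0.6667) = (12.71)^(-0.6667) = 0.184 mol/L.

0.184 mol/L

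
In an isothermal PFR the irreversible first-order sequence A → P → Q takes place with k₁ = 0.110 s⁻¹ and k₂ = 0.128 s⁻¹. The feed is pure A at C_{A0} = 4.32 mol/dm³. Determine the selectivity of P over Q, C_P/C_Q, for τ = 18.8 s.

For first-order series with pure A initially, C_P(τ) = k₁C_{A0}/(k₂−k₁)·(e^(−k₁τ) − e^(−k₂τ)).
e^(−k₁τ) = e^(−0.110×18.8) = e^(−2.068) = 0.1264; e^(−k₂τ) = e^(−2.406) = 0.09014.
C_P = 0.110×4.32/(0.128−0.110) × (0.1264−0.09014) = 26.40×0.03630 = 0.9583 mol/dm³.
C_A = C_{A0}e^(−k₁τ) = 0.5462 mol/dm³, so C_Q = C_{A0}−C_A−C_P = 2.815 mol/dm³; C_P/C_Q = 0.340.

0.340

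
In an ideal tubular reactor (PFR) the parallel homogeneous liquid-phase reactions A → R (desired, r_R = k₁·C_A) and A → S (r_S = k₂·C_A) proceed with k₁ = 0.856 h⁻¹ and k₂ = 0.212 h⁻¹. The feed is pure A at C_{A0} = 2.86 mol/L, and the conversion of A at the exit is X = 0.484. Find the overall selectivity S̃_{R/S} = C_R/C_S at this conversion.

4.04

C_A = C_{A0}(1−X) = 1.476 mol/L.
Both paths are first order in A, so the instantaneous fraction to R is constant: dC_R/d(−C_A) = k₁/(k₁+k₂) = 0.8015.
C_R = 0.8015·(C_{A0}−C_A) = 0.8015×1.384 = 1.11 mol/L.
C_S = (C_{A0}−C_A)−C_R = 0.2748 mol/L; S̃_{R/S} = 1.109/0.2748 = 4.04.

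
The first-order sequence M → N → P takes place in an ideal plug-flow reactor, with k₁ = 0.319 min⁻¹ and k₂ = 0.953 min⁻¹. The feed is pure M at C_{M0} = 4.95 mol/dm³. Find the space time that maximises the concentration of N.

The intermediate peaks when r₁ = r₂, i.e. k₁e^(−k₁τ) = k₂e^(−k₂τ), giving τ_opt = ln(k₂/k₁)/(k₂−k₁).
= ln(0.953/0.319)/(0.953−0.319) = ln(2.987)/0.6340 = 1.094/0.6340 = 1.73 min.

1.73 min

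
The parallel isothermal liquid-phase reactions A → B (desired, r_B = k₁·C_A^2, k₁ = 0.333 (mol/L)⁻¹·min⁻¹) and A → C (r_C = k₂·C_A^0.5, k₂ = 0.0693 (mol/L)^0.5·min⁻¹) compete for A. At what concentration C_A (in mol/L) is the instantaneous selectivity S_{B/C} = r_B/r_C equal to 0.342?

0.172 mol/L

S_{B/C} = (k₁/k₂)·C_A^1.5 ⇒ C_A = (S·k₂/k₁)^(1/1.5).
= (0.342×0.0693/0.333)^(0.6667) = (0.07117)^(0.6667) = 0.172 mol/L.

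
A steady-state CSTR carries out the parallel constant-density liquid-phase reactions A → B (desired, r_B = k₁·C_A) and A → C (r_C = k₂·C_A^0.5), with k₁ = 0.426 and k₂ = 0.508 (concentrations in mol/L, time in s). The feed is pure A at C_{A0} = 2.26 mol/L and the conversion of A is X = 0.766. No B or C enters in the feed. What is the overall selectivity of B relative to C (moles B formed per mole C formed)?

0.610

Exit C_A = C_{A0}(1−X) = 2.26×0.234 = 0.5288 mol/L.
A CSTR operates uniformly at the exit composition, giving r_B = 0.2253 and r_C = 0.3694 (each k·C_A^n at C_A = 0.5288).
Overall selectivity = C_B/C_C = r_Bτ/(r_Cτ) = r_B/r_C = 0.610.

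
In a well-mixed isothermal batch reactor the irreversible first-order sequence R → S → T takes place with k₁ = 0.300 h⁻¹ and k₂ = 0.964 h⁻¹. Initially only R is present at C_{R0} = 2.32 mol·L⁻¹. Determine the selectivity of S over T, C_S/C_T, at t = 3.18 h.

Solving the coupled first-order balances gives C_S(t) = [k₁/(k₂−k₁)]·C_{R0}·(e^(−k₁t) − e^(−k₂t)).
e^(−k₁t) = e^(−0.300×3.18) = e^(−0.9540) = 0.3852; e^(−k₂t) = e^(−3.066) = 0.04663.
C_S = 0.300×2.32/(0.964−0.300) × (0.3852−0.04663) = 1.048×0.3386 = 0.3549 mol·L⁻¹.
C_R = C_{R0}e^(−k₁t) = 0.8937 mol·L⁻¹, so C_T = C_{R0}−C_R−C_S = 1.071 mol·L⁻¹; C_S/C_T = 0.331.

0.331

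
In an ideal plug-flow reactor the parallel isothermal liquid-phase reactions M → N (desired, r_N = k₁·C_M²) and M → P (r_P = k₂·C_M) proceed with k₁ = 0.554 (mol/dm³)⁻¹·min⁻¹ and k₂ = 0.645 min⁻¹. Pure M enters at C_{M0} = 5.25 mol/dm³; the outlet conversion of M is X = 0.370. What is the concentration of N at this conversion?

C_M = C_{M0}(1−X) = 3.308 mol/dm³.
Along a PFR/batch, dC_P/dC_M = −r_P/(r_N+r_P) = −k₂/(k₂+k₁·C_M).
Integrating from C_{M0} to C_M: C_P = (0.645/0.554)·ln[(0.645+0.554·5.25)/(0.645+0.554·3.31)] = 1.164·ln(3.554/2.477) = 0.4200 mol/dm³.
Then C_N = (C_{M0}−C_M) − C_P = 1.942 − 0.4200 = 1.523 mol/dm³.

1.52 mol/dm³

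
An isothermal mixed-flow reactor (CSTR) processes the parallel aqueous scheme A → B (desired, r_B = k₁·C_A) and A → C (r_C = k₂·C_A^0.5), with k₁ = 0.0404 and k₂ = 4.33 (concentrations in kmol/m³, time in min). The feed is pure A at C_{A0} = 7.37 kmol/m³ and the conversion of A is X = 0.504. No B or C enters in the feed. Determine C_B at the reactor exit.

Exit C_A = C_{A0}(1−X) = 7.37×0.496 = 3.656 kmol/m³.
Rates in a CSTR are evaluated at the outlet concentration: r_B = 0.0404×3.656 = 0.1477, r_C = 4.33×3.656^0.5 = 8.279.
Fraction of consumed A going to B: r_B/(r_B+r_C) = 0.01753.
C_B = 0.01753·C_{A0}·X = 0.01753×7.37×0.504 = 0.0651 kmol/m³.

0.0651 kmol/m³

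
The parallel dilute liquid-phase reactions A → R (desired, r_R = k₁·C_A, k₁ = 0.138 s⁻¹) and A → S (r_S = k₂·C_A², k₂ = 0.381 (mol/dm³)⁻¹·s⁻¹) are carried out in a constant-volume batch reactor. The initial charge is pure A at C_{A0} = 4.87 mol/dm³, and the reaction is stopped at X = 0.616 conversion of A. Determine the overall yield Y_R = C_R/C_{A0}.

0.0634

C_A = C_{A0}(1−X) = 1.870 mol/dm³.
Along a PFR/batch, dC_R/dC_A = −r_R/(r_R+r_S) = −k₁/(k₁+k₂·C_A).
Integrating from C_{A0} to C_A: C_R = (0.138/0.381)·ln[(0.138+0.381·4.87)/(0.138+0.381·1.87)] = 0.3622·ln(1.993/0.8505) = 0.3085 mol/dm³.
Y_R = C_R/C_{A0} = 0.3085/4.87 = 0.0634.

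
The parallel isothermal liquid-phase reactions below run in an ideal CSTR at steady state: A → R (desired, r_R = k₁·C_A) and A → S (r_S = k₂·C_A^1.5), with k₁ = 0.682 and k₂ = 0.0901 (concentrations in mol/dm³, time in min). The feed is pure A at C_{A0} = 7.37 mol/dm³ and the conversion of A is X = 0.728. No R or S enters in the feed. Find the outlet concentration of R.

4.52 mol/dm³

Exit C_A = C_{A0}(1−X) = 7.37×0.272 = 2.005 mol/dm³.
A CSTR operates uniformly at the exit composition, giving r_R = 1.367 and r_S = 0.2557 (each k·C_A^n at C_A = 2.005).
Fraction of consumed A going to R: r_R/(r_R+r_S) = 0.8424.
C_R = 0.8424·C_{A0}·X = 0.8424×7.37×0.728 = 4.52 mol/dm³.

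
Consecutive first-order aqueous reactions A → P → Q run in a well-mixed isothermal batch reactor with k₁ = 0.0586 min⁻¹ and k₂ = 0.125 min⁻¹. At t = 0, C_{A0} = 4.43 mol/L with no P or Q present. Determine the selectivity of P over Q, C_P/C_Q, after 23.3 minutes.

For first-order series with pure A initially, C_P(t) = k₁C_{A0}/(k₂−k₁)·(e^(−k₁t) − e^(−k₂t)).
e^(−k₁t) = e^(−0.0586×23.3) = e^(−1.365) = 0.2553; e^(−k₂t) = e^(−2.913) = 0.05434.
C_P = 0.0586×4.43/(0.125−0.0586) × (0.2553−0.05434) = 3.910×0.2009 = 0.7856 mol/L.
C_A = C_{A0}e^(−k₁t) = 1.131 mol/L, so C_Q = C_{A0}−C_A−C_P = 2.513 mol/L; C_P/C_Q = 0.313.

0.313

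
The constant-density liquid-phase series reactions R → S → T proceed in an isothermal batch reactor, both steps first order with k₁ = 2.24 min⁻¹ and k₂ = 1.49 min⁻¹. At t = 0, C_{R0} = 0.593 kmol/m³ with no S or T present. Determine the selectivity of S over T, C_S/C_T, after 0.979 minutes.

0.685

The intermediate concentration in a first-order A→B→C sequence is C_S = k₁C_{R0}(e^(−k₁t) − e^(−k₂t))/(k₂−k₁).
e^(−k₁t) = e^(−2.24×0.979) = e^(−2.193) = 0.1116; e^(−k₂t) = e^(−1.459) = 0.2325.
C_S = 2.24×0.593/(1.49−2.24) × (0.1116−0.2325) = (-1.771)×(-0.1210) = 0.2142 kmol/m³.
C_R = C_{R0}e^(−k₁t) = 0.06617 kmol/m³, so C_T = C_{R0}−C_R−C_S = 0.3126 kmol/m³; C_S/C_T = 0.685.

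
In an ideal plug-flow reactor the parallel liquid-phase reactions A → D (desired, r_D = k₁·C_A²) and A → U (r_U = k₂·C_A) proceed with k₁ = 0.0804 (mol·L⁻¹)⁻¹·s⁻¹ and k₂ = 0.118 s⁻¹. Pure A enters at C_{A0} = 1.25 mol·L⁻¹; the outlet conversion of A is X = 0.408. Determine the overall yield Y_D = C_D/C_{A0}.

C_A = C_{A0}(1−X) = 0.7400 mol·L⁻¹.
Along a PFR/batch, dC_U/dC_A = −r_U/(r_D+r_U) = −k₂/(k₂+k₁·C_A).
Integrating from C_{A0} to C_A: C_U = (0.118/0.0804)·ln[(0.118+0.0804·1.25)/(0.118+0.0804·0.740)] = 1.468·ln(0.2185/0.1775) = 0.3050 mol·L⁻¹.
Then C_D = (C_{A0}−C_A) − C_U = 0.5100 − 0.3050 = 0.2050 mol·L⁻¹.
Y_D = C_D/C_{A0} = 0.2050/1.25 = 0.164.

0.164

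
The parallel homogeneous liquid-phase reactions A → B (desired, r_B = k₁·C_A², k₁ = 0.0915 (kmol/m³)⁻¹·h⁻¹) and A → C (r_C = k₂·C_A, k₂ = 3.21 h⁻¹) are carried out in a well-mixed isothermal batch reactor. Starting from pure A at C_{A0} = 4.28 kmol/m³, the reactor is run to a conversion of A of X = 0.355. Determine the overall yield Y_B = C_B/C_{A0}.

0.0323

C_A = C_{A0}(1−X) = 2.761 kmol/m³.
Along a PFR/batch, dC_C/dC_A = −r_C/(r_B+r_C) = −k₂/(k₂+k₁·C_A).
Integrating from C_{A0} to C_A: C_C = (3.21/0.0915)·ln[(3.21+0.0915·4.28)/(3.21+0.0915·2.76)] = 35.08·ln(3.602/3.463) = 1.381 kmol/m³.
Then C_B = (C_{A0}−C_A) − C_C = 1.519 − 1.381 = 0.1384 kmol/m³.
Y_B = C_B/C_{A0} = 0.1384/4.28 = 0.0323.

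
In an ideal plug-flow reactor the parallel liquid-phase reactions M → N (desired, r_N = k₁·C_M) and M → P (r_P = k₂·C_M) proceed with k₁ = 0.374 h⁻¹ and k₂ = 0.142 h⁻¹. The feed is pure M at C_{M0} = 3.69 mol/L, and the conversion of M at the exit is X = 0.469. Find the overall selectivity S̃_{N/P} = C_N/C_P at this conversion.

2.63

C_M = C_{M0}(1−X) = 1.959 mol/L.
Both paths are first order in M, so the instantaneous fraction to N is constant: dC_N/d(−C_M) = k₁/(k₁+k₂) = 0.7248.
C_N = 0.7248·(C_{M0}−C_M) = 0.7248×1.731 = 1.25 mol/L.
C_P = (C_{M0}−C_M)−C_N = 0.4763 mol/L; S̃_{N/P} = 1.254/0.4763 = 2.63.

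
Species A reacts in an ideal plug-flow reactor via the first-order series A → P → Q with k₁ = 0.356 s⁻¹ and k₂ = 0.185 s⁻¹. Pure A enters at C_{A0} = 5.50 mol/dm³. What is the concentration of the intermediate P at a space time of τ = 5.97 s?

For first-order series with pure A initially, C_P(τ) = k₁C_{A0}/(k₂−k₁)·(e^(−k₁τ) − e^(−k₂τ)).
e^(−k₁τ) = e^(−0.356×5.97) = e^(−2.125) = 0.1194; e^(−k₂τ) = e^(−1.104) = 0.3314.
C_P = 0.356×5.50/(0.185−0.356) × (0.1194−0.3314) = (-11.45)×(-0.2120) = 2.427 mol/dm³.

2.43 mol/dm³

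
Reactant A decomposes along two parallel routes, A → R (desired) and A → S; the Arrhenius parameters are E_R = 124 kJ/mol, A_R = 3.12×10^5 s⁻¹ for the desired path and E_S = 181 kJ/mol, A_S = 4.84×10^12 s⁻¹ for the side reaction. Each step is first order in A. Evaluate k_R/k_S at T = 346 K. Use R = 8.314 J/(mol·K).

26.0

With equal orders, S_{R/S} = k_R/k_S = (A_R/A_S)·exp[(E_S−E_R)/(RT)].
(E_S−E_R)/(RT) = (181−124)×10³/(8.314×346) = 57000/2877 = 19.81.
k_R/k_S = (3.12×10^5/4.84×10^12)·exp(19.81) = 6.446×10^-8 × 4.031×10^8 = 26.0.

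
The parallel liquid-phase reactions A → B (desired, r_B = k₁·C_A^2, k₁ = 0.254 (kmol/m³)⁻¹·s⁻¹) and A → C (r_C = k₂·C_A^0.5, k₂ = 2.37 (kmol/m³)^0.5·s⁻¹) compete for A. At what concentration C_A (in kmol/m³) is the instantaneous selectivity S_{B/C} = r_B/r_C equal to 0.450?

S_{B/C} = (k₁/k₂)·C_A^1.5 ⇒ C_A = (S·k₂/k₁)^(1/1.5).
= (0.450×2.37/0.254)^(0.6667) = (4.199)^(0.6667) = 2.60 kmol/m³.

2.60 kmol/m³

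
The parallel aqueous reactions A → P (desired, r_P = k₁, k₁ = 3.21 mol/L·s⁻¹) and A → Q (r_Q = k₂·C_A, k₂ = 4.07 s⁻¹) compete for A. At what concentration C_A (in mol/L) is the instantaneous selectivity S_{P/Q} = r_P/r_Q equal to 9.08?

0.0869 mol/L

S_{P/Q} = (k₁/k₂)·C_A⁻¹ ⇒ C_A = (S·k₂/k₁)^(-1).
= (9.08×4.07/3.21)^(-1) = (11.51)^(-1) = 0.0869 mol/L.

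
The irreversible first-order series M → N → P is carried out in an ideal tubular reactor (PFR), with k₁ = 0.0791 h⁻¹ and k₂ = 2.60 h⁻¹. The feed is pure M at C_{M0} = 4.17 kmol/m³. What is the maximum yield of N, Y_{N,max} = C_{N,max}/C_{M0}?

0.0273

At the optimum, C_{N,max}/C_{M0} = (k₁/k₂)^[k₂/(k₂−k₁)].
= (0.0791/2.60)^(2.60/(2.60−0.0791)) = (0.03042)^(1.031) = 0.02727.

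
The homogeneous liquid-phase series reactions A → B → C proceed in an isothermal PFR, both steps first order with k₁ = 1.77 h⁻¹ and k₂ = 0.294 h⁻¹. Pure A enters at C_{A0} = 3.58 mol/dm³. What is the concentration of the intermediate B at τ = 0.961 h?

2.45 mol/dm³

Solving the coupled first-order balances gives C_B(τ) = [k₁/(k₂−k₁)]·C_{A0}·(e^(−k₁τ) − e^(−k₂τ)).
e^(−k₁τ) = e^(−1.77×0.961) = e^(−1.701) = 0.1825; e^(−k₂τ) = e^(−0.2825) = 0.7539.
C_B = 1.77×3.58/(0.294−1.77) × (0.1825−0.7539) = (-4.293)×(-0.5714) = 2.453 mol/dm³.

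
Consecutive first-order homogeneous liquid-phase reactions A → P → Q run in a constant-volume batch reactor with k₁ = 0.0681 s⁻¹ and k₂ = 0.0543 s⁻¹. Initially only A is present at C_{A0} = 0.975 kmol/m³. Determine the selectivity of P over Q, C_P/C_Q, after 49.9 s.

0.204

The intermediate concentration in a first-order A→B→C sequence is C_P = k₁C_{A0}(e^(−k₁t) − e^(−k₂t))/(k₂−k₁).
e^(−k₁t) = e^(−0.0681×49.9) = e^(−3.398) = 0.03343; e^(−k₂t) = e^(−2.710) = 0.06657.
C_P = 0.0681×0.975/(0.0543−0.0681) × (0.03343−0.06657) = (-4.811)×(-0.03313) = 0.1594 kmol/m³.
C_A = C_{A0}e^(−k₁t) = 0.03260 kmol/m³, so C_Q = C_{A0}−C_A−C_P = 0.7830 kmol/m³; C_P/C_Q = 0.204.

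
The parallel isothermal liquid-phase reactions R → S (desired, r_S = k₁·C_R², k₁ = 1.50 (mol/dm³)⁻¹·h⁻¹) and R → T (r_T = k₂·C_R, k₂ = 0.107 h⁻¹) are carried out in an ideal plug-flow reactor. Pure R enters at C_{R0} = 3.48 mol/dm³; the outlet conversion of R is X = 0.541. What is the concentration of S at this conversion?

1.83 mol/dm³

C_R = C_{R0}(1−X) = 1.597 mol/dm³.
Along a PFR/batch, dC_T/dC_R = −r_T/(r_S+r_T) = −k₂/(k₂+k₁·C_R).
Integrating from C_{R0} to C_R: C_T = (0.107/1.50)·ln[(0.107+1.50·3.48)/(0.107+1.50·1.60)] = 0.07133·ln(5.327/2.503) = 0.05388 mol/dm³.
Then C_S = (C_{R0}−C_R) − C_T = 1.883 − 0.05388 = 1.829 mol/dm³.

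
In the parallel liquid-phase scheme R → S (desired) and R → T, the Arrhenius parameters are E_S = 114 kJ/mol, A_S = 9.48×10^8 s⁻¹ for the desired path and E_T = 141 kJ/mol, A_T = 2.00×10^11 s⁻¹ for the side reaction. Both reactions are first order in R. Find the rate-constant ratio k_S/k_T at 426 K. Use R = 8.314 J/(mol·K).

9.69

Since both paths have the same order in R, the concentration cancels and S_{S/T} = k_S/k_T = (A_S/A_T)·exp[(E_T−E_S)/(RT)].
(E_T−E_S)/(RT) = (141−114)×10³/(8.314×426) = 27000/3542 = 7.623.
k_S/k_T = (9.48×10^8/2.00×10^11)·exp(7.623) = 0.004740 × 2045 = 9.69.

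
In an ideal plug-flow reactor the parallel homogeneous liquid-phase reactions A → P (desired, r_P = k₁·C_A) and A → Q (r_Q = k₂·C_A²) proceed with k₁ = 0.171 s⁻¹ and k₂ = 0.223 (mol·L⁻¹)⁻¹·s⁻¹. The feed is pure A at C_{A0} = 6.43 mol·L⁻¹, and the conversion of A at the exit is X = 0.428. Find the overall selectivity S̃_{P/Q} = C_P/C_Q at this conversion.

C_A = C_{A0}(1−X) = 3.678 mol·L⁻¹.
Along a PFR/batch, dC_P/dC_A = −r_P/(r_P+r_Q) = −k₁/(k₁+k₂·C_A).
Integrating from C_{A0} to C_A: C_P = (0.171/0.223)·ln[(0.171+0.223·6.43)/(0.171+0.223·3.68)] = 0.7668·ln(1.605/0.9912) = 0.3695 mol·L⁻¹.
C_Q = (C_{A0}−C_A)−C_P = 2.383 mol·L⁻¹; S̃_{P/Q} = 0.3695/2.383 = 0.155.

0.155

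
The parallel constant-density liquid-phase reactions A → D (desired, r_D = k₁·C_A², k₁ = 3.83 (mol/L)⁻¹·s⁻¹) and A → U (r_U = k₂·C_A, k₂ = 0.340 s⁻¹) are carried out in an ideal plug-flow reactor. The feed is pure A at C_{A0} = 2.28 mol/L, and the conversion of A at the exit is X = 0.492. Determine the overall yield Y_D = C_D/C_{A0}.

C_A = C_{A0}(1−X) = 1.158 mol/L.
Along a PFR/batch, dC_U/dC_A = −r_U/(r_D+r_U) = −k₂/(k₂+k₁·C_A).
Integrating from C_{A0} to C_A: C_U = (0.340/3.83)·ln[(0.340+3.83·2.28)/(0.340+3.83·1.16)] = 0.08877·ln(9.072/4.776) = 0.05696 mol/L.
Then C_D = (C_{A0}−C_A) − C_U = 1.122 − 0.05696 = 1.065 mol/L.
Y_D = C_D/C_{A0} = 1.065/2.28 = 0.467.

0.467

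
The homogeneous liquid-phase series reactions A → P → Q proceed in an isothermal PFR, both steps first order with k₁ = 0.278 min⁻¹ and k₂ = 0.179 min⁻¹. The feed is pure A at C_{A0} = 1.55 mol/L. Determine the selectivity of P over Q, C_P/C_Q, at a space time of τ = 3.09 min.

2.82

The intermediate concentration in a first-order A→B→C sequence is C_P = k₁C_{A0}(e^(−k₁τ) − e^(−k₂τ))/(k₂−k₁).
e^(−k₁τ) = e^(−0.278×3.09) = e^(−0.8590) = 0.4236; e^(−k₂τ) = e^(−0.5531) = 0.5752.
C_P = 0.278×1.55/(0.179−0.278) × (0.4236−0.5752) = (-4.353)×(-0.1516) = 0.6598 mol/L.
C_A = C_{A0}e^(−k₁τ) = 0.6565 mol/L, so C_Q = C_{A0}−C_A−C_P = 0.2337 mol/L; C_P/C_Q = 2.82.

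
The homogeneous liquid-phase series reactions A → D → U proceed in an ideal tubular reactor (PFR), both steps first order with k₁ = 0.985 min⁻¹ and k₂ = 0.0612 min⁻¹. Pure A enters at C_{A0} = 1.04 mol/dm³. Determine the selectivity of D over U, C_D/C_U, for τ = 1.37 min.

19.2

For first-order series with pure A initially, C_D(τ) = k₁C_{A0}/(k₂−k₁)·(e^(−k₁τ) − e^(−k₂τ)).
e^(−k₁τ) = e^(−0.985×1.37) = e^(−1.349) = 0.2594; e^(−k₂τ) = e^(−0.08384) = 0.9196.
C_D = 0.985×1.04/(0.0612−0.985) × (0.2594−0.9196) = (-1.109)×(-0.6602) = 0.7321 mol/dm³.
C_A = C_{A0}e^(−k₁τ) = 0.2698 mol/dm³, so C_U = C_{A0}−C_A−C_D = 0.03816 mol/dm³; C_D/C_U = 19.2.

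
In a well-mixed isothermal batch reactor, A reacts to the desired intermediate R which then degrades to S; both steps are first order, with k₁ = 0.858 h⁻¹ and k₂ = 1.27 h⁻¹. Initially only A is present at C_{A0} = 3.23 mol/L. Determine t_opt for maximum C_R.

The intermediate peaks when r₁ = r₂, i.e. k₁e^(−k₁t) = k₂e^(−k₂t), giving t_opt = ln(k₂/k₁)/(k₂−k₁).
= ln(1.27/0.858)/(1.27−0.858) = ln(1.480)/0.4120 = 0.3922/0.4120 = 0.952 h.

0.952 h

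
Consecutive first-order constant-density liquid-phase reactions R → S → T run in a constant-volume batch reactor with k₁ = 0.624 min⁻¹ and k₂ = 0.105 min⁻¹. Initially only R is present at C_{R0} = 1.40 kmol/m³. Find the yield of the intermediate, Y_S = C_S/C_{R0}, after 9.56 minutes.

0.438

The intermediate concentration in a first-order A→B→C sequence is C_S = k₁C_{R0}(e^(−k₁t) − e^(−k₂t))/(k₂−k₁).
e^(−k₁t) = e^(−0.624×9.56) = e^(−5.965) = 0.002566; e^(−k₂t) = e^(−1.004) = 0.3665.
C_S = 0.624×1.40/(0.105−0.624) × (0.002566−0.3665) = (-1.683)×(-0.3639) = 0.6126 kmol/m³.
Y_S = C_S/C_{R0} = 0.6126/1.40 = 0.438.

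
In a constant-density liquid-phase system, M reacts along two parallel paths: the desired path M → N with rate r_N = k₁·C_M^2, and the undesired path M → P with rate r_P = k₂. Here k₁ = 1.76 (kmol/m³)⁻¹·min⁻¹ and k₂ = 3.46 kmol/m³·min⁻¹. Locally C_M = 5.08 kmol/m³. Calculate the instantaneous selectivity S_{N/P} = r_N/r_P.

13.1

S_{N/P} = r_N/r_P = (k₁·C_M^2)/(k₂) = (k₁/k₂)·C_M^2.
= (1.76×5.080^2) / (3.46) = 45.42/3.460 = 13.1.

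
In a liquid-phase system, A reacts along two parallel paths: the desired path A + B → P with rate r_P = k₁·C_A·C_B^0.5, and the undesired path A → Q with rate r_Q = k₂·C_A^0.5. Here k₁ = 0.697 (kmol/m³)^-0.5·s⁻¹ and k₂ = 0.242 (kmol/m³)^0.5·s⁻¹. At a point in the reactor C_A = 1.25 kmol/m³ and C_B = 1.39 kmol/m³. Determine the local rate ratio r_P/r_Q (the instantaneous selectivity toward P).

S_{P/Q} = r_P/r_Q = (k₁·C_A·C_B^0.5)/(k₂·C_A^0.5) = (k₁/k₂)·C_A^0.5·C_B^0.5.
= (0.697×1.250×1.390^0.5) / (0.242×1.250^0.5) = 1.027/0.2706 = 3.80.
Since the desired path is higher order in A, keeping C_A high (PFR or concentrated feed) favours P.

3.80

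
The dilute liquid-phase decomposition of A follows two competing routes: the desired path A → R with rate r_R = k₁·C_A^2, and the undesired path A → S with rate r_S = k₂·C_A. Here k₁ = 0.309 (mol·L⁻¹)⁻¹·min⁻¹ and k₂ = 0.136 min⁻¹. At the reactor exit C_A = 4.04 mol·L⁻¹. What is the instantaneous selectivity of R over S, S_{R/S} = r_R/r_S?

S_{R/S} = r_R/r_S = (k₁·C_A^2)/(k₂·C_A) = (k₁/k₂)·C_A.
= (0.309×4.040^2) / (0.136×4.040) = 5.043/0.5494 = 9.18.
Since the desired path is higher order in A, keeping C_A high (PFR or concentrated feed) favours R.

9.18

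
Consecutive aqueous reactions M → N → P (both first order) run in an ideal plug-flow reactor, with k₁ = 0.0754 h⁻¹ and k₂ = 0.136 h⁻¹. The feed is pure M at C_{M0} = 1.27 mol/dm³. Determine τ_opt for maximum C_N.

The intermediate peaks when r₁ = r₂, i.e. k₁e^(−k₁τ) = k₂e^(−k₂τ), giving τ_opt = ln(k₂/k₁)/(k₂−k₁).
= ln(0.136/0.0754)/(0.136−0.0754) = ln(1.804)/0.06060 = 0.5898/0.06060 = 9.73 h.

9.73 h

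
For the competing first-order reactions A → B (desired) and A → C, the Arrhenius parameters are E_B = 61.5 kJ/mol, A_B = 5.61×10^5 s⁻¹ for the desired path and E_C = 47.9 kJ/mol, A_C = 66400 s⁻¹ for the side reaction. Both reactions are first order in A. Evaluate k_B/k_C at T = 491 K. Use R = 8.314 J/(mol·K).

0.302

With equal orders, S_{B/C} = k_B/k_C = (A_B/A_C)·exp[(E_C−E_B)/(RT)].
(E_C−E_B)/(RT) = (47.9−61.5)×10³/(8.314×491) = -13600/4082 = -3.332.
k_B/k_C = (5.61×10^5/66400)·exp(-3.332) = 8.449 × 0.03574 = 0.302.
Since E_B > E_C, raising the temperature improves selectivity toward B.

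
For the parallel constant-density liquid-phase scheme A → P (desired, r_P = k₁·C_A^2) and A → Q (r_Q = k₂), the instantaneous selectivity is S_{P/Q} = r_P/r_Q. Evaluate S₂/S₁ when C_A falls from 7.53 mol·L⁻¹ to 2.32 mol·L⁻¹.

0.0949

S_{P/Q} = (k₁/k₂)·C_A^2, so S₂/S₁ = (C_{A,2}/C_{A,1})^2.
= (2.32/7.53)^2 = (0.3081)^2 = 0.0949.
Selectivity toward P falls as C_A falls — high-concentration operation is favoured.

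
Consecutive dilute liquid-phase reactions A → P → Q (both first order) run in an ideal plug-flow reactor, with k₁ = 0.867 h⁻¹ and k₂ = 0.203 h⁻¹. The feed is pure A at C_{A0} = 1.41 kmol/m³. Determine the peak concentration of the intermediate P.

For a first-order series the maximum intermediate yield is C_{P,max}/C_{A0} = (k₁/k₂)^[k₂/(k₂−k₁)].
= (0.867/0.203)^(0.203/(0.203−0.867)) = (4.271)^(-0.3057) = 0.6416.
C_{P,max} = 0.6416×1.41 = 0.905 kmol/m³.

0.905 kmol/m³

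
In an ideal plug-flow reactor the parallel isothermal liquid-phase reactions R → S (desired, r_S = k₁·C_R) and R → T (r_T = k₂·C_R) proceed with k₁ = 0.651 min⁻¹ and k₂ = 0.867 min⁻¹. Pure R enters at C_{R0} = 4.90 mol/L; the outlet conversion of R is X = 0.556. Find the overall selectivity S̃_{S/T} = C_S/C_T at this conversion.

C_R = C_{R0}(1−X) = 2.176 mol/L.
Both paths are first order in R, so the instantaneous fraction to S is constant: dC_S/d(−C_R) = k₁/(k₁+k₂) = 0.4289.
C_S = 0.4289·(C_{R0}−C_R) = 0.4289×2.724 = 1.17 mol/L.
C_T = (C_{R0}−C_R)−C_S = 1.556 mol/L; S̃_{S/T} = 1.168/1.556 = 0.751.

0.751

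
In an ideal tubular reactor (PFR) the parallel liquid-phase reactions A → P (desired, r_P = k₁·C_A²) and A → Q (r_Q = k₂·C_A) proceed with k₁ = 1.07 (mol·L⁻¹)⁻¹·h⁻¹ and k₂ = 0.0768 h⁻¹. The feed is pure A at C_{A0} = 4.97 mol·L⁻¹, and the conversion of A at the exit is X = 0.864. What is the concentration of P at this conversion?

C_A = C_{A0}(1−X) = 0.6759 mol·L⁻¹.
Along a PFR/batch, dC_Q/dC_A = −r_Q/(r_P+r_Q) = −k₂/(k₂+k₁·C_A).
Integrating from C_{A0} to C_A: C_Q = (0.0768/1.07)·ln[(0.0768+1.07·4.97)/(0.0768+1.07·0.676)] = 0.07178·ln(5.395/0.8000) = 0.1370 mol·L⁻¹.
Then C_P = (C_{A0}−C_A) − C_Q = 4.294 − 0.1370 = 4.157 mol·L⁻¹.

4.16 mol·L⁻¹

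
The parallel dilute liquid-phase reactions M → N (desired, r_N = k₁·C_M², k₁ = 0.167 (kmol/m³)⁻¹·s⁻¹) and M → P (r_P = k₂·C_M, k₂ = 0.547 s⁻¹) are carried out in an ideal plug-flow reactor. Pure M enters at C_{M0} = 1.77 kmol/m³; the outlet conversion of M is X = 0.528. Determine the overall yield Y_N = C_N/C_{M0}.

C_M = C_{M0}(1−X) = 0.8354 kmol/m³.
Along a PFR/batch, dC_P/dC_M = −r_P/(r_N+r_P) = −k₂/(k₂+k₁·C_M).
Integrating from C_{M0} to C_M: C_P = (0.547/0.167)·ln[(0.547+0.167·1.77)/(0.547+0.167·0.835)] = 3.275·ln(0.8426/0.6865) = 0.6710 kmol/m³.
Then C_N = (C_{M0}−C_M) − C_P = 0.9346 − 0.6710 = 0.2636 kmol/m³.
Y_N = C_N/C_{M0} = 0.2636/1.77 = 0.149.

0.149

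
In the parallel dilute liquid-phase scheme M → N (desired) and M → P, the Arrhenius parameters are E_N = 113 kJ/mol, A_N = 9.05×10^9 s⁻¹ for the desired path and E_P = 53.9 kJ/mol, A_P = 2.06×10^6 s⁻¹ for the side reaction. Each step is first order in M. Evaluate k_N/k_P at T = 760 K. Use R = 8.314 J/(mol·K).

With equal orders, S_{N/P} = k_N/k_P = (A_N/A_P)·exp[(E_P−E_N)/(RT)].
(E_P−E_N)/(RT) = (53.9−113)×10³/(8.314×760) = -59100/6319 = -9.353.
k_N/k_P = (9.05×10^9/2.06×10^6)·exp(-9.353) = 4393 × 8.668×10^-5 = 0.381.

0.381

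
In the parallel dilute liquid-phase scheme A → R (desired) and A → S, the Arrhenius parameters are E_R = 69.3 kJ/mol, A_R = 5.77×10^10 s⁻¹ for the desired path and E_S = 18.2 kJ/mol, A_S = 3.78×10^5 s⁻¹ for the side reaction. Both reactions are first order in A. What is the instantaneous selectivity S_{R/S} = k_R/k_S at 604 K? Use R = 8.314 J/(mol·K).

5.81

k_R/k_S = (A_R/A_S)·exp[−(E_R−E_S)/(RT)] = (A_R/A_S)·exp[(E_S−E_R)/(RT)].
(E_S−E_R)/(RT) = (18.2−69.3)×10³/(8.314×604) = -51100/5022 = -10.18.
k_R/k_S = (5.77×10^10/3.78×10^5)·exp(-10.18) = 1.526×10^5 × 3.808×10^-5 = 5.81.
Since E_R > E_S, raising the temperature improves selectivity toward R.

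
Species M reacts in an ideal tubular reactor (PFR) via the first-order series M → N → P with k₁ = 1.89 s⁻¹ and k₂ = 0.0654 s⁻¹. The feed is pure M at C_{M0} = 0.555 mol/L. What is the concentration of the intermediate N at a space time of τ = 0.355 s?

0.268 mol/L

The intermediate concentration in a first-order A→B→C sequence is C_N = k₁C_{M0}(e^(−k₁τ) − e^(−k₂τ))/(k₂−k₁).
e^(−k₁τ) = e^(−1.89×0.355) = e^(−0.6709) = 0.5112; e^(−k₂τ) = e^(−0.02322) = 0.9771.
C_N = 1.89×0.555/(0.0654−1.89) × (0.5112−0.9771) = (-0.5749)×(-0.4658) = 0.2678 mol/L.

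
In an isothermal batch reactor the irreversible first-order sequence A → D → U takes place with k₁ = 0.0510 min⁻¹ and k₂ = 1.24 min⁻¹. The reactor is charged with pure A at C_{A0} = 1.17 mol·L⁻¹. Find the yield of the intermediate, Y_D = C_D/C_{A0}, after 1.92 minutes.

Solving the coupled first-order balances gives C_D(t) = [k₁/(k₂−k₁)]·C_{A0}·(e^(−k₁t) − e^(−k₂t)).
e^(−k₁t) = e^(−0.0510×1.92) = e^(−0.09792) = 0.9067; e^(−k₂t) = e^(−2.381) = 0.09248.
C_D = 0.0510×1.17/(1.24−0.0510) × (0.9067−0.09248) = 0.05019×0.8142 = 0.04086 mol·L⁻¹.
Y_D = C_D/C_{A0} = 0.04086/1.17 = 0.0349.

0.0349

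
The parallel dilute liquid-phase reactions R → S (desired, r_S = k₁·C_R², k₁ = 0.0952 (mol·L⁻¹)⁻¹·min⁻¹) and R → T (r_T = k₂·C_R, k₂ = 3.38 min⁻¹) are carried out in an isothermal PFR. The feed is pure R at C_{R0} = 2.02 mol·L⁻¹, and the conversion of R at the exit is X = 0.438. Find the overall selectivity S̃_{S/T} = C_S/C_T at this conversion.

0.0444

C_R = C_{R0}(1−X) = 1.135 mol·L⁻¹.
Along a PFR/batch, dC_T/dC_R = −r_T/(r_S+r_T) = −k₂/(k₂+k₁·C_R).
Integrating from C_{R0} to C_R: C_T = (3.38/0.0952)·ln[(3.38+0.0952·2.02)/(3.38+0.0952·1.14)] = 35.50·ln(3.572/3.488) = 0.8472 mol·L⁻¹.
Then C_S = (C_{R0}−C_R) − C_T = 0.8848 − 0.8472 = 0.03760 mol·L⁻¹.
S̃_{S/T} = C_S/C_T = 0.03760/0.8472 = 0.0444.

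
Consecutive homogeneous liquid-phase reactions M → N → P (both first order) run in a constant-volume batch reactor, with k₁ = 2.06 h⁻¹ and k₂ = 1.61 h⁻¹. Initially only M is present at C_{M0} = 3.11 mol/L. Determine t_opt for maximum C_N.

0.548 h

Setting dC_N/dt = 0 gives t_opt = ln(k₂/k₁)/(k₂−k₁).
= ln(1.61/2.06)/(1.61−2.06) = ln(0.7816)/-0.4500 = -0.2465/-0.4500 = 0.548 h.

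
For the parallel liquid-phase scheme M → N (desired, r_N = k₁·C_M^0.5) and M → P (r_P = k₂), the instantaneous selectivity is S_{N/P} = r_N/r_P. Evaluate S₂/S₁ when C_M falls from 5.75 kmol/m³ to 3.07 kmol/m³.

S_{N/P} = (k₁/k₂)·C_M^0.5, so S₂/S₁ = (C_{M,2}/C_{M,1})^0.5.
= (3.07/5.75)^0.5 = (0.5339)^0.5 = 0.731.

0.731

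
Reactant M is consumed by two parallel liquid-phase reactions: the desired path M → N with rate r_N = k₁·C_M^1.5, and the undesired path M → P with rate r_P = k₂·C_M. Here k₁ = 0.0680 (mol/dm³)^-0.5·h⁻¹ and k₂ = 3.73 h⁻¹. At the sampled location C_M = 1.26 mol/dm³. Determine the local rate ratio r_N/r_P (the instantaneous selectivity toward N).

0.0205

S_{N/P} = r_N/r_P = (k₁·C_M^1.5)/(k₂·C_M) = (k₁/k₂)·C_M^0.5.
= (0.0680×1.260^1.5) / (3.73×1.260) = 0.09618/4.700 = 0.0205.
Since the desired path is higher order in M, keeping C_M high (PFR or concentrated feed) favours N.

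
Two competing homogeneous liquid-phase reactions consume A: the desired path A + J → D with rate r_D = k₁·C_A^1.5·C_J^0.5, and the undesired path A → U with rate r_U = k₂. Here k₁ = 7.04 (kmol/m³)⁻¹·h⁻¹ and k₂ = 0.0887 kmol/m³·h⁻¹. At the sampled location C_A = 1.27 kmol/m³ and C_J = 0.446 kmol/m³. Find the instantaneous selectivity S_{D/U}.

75.9

S_{D/U} = r_D/r_U = (k₁·C_A^1.5·C_J^0.5)/(k₂) = (k₁/k₂)·C_A^1.5·C_J^0.5.
= (7.04×1.270^1.5×0.4460^0.5) / (0.0887) = 6.729/0.08870 = 75.9.
Since the desired path is higher order in A, keeping C_A high (PFR or concentrated feed) favours D.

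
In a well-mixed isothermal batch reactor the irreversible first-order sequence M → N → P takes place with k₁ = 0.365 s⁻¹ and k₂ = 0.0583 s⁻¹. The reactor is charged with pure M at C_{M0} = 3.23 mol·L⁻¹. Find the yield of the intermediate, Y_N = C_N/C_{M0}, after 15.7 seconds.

0.473

Solving the coupled first-order balances gives C_N(t) = [k₁/(k₂−k₁)]·C_{M0}·(e^(−k₁t) − e^(−k₂t)).
e^(−k₁t) = e^(−0.365×15.7) = e^(−5.730) = 0.003245; e^(−k₂t) = e^(−0.9153) = 0.4004.
C_N = 0.365×3.23/(0.0583−0.365) × (0.003245−0.4004) = (-3.844)×(-0.3971) = 1.527 mol·L⁻¹.
Y_N = C_N/C_{M0} = 1.527/3.23 = 0.473.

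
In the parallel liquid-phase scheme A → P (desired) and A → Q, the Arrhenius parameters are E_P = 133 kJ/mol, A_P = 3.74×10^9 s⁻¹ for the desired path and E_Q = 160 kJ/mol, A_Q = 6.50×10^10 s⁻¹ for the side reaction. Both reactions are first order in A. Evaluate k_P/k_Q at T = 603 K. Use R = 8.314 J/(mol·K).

Since both paths have the same order in A, the concentration cancels and S_{P/Q} = k_P/k_Q = (A_P/A_Q)·exp[(E_Q−E_P)/(RT)].
(E_Q−E_P)/(RT) = (160−133)×10³/(8.314×603) = 27000/5013 = 5.386.
k_P/k_Q = (3.74×10^9/6.50×10^10)·exp(5.386) = 0.05754 × 218.2 = 12.6.

12.6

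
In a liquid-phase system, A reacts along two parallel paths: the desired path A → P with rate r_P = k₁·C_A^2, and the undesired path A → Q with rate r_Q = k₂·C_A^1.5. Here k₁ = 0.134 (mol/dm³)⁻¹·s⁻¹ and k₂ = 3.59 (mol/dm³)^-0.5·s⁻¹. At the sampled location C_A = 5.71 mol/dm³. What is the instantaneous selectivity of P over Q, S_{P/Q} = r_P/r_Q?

0.0892

S_{P/Q} = r_P/r_Q = (k₁·C_A^2)/(k₂·C_A^1.5) = (k₁/k₂)·C_A^0.5.
= (0.134×5.710^2) / (3.59×5.710^1.5) = 4.369/48.98 = 0.0892.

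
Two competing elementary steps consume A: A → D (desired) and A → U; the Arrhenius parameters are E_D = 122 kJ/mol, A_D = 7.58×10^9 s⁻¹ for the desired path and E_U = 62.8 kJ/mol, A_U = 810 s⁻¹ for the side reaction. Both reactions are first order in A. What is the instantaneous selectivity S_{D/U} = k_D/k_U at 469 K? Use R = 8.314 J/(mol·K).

With equal orders, S_{D/U} = k_D/k_U = (A_D/A_U)·exp[(E_U−E_D)/(RT)].
(E_U−E_D)/(RT) = (62.8−122)×10³/(8.314×469) = -59200/3899 = -15.18.
k_D/k_U = (7.58×10^9/810)·exp(-15.18) = 9.358×10^6 × 2.549×10^-7 = 2.39.

2.39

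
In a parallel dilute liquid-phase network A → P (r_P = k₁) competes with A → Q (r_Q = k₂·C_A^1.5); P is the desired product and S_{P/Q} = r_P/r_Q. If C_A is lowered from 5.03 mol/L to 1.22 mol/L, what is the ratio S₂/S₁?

S_{P/Q} = (k₁/k₂)·C_A^-1.5, so S₂/S₁ = (C_{A,2}/C_{A,1})^-1.5.
= (1.22/5.03)^(-1.5) = (0.2425)^(-1.5) = 8.37.
Selectivity toward P rises as C_A falls — low-concentration operation is favoured.

8.37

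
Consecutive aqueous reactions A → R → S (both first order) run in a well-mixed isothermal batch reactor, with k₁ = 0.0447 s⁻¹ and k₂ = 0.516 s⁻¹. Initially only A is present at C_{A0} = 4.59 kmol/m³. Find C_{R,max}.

0.315 kmol/m³

For a first-order series the maximum intermediate yield is C_{R,max}/C_{A0} = (k₁/k₂)^[k₂/(k₂−k₁)].
= (0.0447/0.516)^(0.516/(0.516−0.0447)) = (0.08663)^(1.095) = 0.06869.
C_{R,max} = 0.06869×4.59 = 0.315 kmol/m³.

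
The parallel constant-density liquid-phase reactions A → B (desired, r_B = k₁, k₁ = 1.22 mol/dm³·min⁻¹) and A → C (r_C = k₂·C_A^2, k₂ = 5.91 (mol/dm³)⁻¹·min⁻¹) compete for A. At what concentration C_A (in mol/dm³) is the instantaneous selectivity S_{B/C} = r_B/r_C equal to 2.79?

S_{B/C} = (k₁/k₂)·C_A^-2 ⇒ C_A = (S·k₂/k₁)^(-0.5).
= (2.79×5.91/1.22)^(-0.5) = (13.52)^(-0.5) = 0.272 mol/dm³.

0.272 mol/dm³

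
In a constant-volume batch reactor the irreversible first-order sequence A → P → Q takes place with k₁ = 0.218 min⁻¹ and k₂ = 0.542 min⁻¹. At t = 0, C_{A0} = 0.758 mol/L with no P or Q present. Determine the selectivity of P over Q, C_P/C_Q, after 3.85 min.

0.574

The intermediate concentration in a first-order A→B→C sequence is C_P = k₁C_{A0}(e^(−k₁t) − e^(−k₂t))/(k₂−k₁).
e^(−k₁t) = e^(−0.218×3.85) = e^(−0.8393) = 0.4320; e^(−k₂t) = e^(−2.087) = 0.1241.
C_P = 0.218×0.758/(0.542−0.218) × (0.4320−0.1241) = 0.5100×0.3079 = 0.1570 mol/L.
C_A = C_{A0}e^(−k₁t) = 0.3275 mol/L, so C_Q = C_{A0}−C_A−C_P = 0.2735 mol/L; C_P/C_Q = 0.574.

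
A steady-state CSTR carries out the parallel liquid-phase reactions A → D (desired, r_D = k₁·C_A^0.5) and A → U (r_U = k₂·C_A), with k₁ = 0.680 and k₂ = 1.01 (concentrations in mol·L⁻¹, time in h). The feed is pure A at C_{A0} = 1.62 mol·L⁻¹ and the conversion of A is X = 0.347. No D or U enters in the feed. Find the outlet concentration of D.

0.222 mol·L⁻¹

Exit C_A = C_{A0}(1−X) = 1.62×0.653 = 1.058 mol·L⁻¹.
In a CSTR the entire volume is at exit conditions, so r_D = 0.680×1.058^0.5 = 0.6994 and r_U = 1.01×1.058 = 1.068.
Fraction of consumed A going to D: r_D/(r_D+r_U) = 0.3956.
C_D = 0.3956·C_{A0}·X = 0.3956×1.62×0.347 = 0.222 mol·L⁻¹.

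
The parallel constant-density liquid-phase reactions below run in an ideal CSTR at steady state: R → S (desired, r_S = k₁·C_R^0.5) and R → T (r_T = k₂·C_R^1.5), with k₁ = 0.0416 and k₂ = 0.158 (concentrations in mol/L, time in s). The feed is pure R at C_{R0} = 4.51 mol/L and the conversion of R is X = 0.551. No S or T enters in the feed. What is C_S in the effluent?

0.286 mol/L

Exit C_R = C_{R0}(1−X) = 4.51×0.449 = 2.025 mol/L.
Rates in a CSTR are evaluated at the outlet concentration: r_S = 0.0416×2.025^0.5 = 0.05920, r_T = 0.158×2.025^1.5 = 0.4553.
Fraction of consumed R going to S: r_S/(r_S+r_T) = 0.1151.
C_S = 0.1151·C_{R0}·X = 0.1151×4.51×0.551 = 0.286 mol/L.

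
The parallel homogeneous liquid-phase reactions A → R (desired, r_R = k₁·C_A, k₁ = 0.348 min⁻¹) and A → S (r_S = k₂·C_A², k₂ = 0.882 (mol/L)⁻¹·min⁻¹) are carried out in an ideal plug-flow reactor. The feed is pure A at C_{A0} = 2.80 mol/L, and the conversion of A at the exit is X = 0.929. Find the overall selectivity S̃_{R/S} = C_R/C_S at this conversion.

C_A = C_{A0}(1−X) = 0.1988 mol/L.
Along a PFR/batch, dC_R/dC_A = −r_R/(r_R+r_S) = −k₁/(k₁+k₂·C_A).
Integrating from C_{A0} to C_A: C_R = (0.348/0.882)·ln[(0.348+0.882·2.80)/(0.348+0.882·0.199)] = 0.3946·ln(2.818/0.5233) = 0.6642 mol/L.
C_S = (C_{A0}−C_A)−C_R = 1.937 mol/L; S̃_{R/S} = 0.6642/1.937 = 0.343.

0.343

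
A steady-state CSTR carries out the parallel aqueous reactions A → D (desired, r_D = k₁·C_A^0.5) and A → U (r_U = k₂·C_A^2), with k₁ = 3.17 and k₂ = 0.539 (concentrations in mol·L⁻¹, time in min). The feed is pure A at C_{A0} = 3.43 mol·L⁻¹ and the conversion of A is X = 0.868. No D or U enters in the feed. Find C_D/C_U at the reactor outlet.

Exit C_A = C_{A0}(1−X) = 3.43×0.132 = 0.4528 mol·L⁻¹.
In a CSTR the entire volume is at exit conditions, so r_D = 3.17×0.4528^0.5 = 2.133 and r_U = 0.539×0.4528^2 = 0.1105.
Overall selectivity = C_D/C_U = r_Dτ/(r_Uτ) = r_D/r_U = 19.3.

19.3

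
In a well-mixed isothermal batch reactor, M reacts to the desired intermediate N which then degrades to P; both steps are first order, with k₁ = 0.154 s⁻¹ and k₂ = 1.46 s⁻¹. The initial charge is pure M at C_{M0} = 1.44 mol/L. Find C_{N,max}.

0.117 mol/L

For a first-order series the maximum intermediate yield is C_{N,max}/C_{M0} = (k₁/k₂)^[k₂/(k₂−k₁)].
= (0.154/1.46)^(1.46/(1.46−0.154)) = (0.1055)^(1.118) = 0.08091.
C_{N,max} = 0.08091×1.44 = 0.117 mol/L.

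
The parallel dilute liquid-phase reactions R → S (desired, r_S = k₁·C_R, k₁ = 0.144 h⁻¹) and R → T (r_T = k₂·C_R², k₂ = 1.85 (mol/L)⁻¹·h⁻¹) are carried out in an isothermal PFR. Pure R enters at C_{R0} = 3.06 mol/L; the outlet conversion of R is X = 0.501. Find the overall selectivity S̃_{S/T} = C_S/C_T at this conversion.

0.0352

C_R = C_{R0}(1−X) = 1.527 mol/L.
Along a PFR/batch, dC_S/dC_R = −r_S/(r_S+r_T) = −k₁/(k₁+k₂·C_R).
Integrating from C_{R0} to C_R: C_S = (0.144/1.85)·ln[(0.144+1.85·3.06)/(0.144+1.85·1.53)] = 0.07784·ln(5.805/2.969) = 0.05219 mol/L.
C_T = (C_{R0}−C_R)−C_S = 1.481 mol/L; S̃_{S/T} = 0.05219/1.481 = 0.0352.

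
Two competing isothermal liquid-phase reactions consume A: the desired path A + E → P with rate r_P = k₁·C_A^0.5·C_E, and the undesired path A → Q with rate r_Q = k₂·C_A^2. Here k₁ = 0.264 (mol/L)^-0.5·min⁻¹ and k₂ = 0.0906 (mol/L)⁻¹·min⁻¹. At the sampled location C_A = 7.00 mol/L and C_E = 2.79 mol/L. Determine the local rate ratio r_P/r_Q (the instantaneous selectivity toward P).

0.439

S_{P/Q} = r_P/r_Q = (k₁·C_A^0.5·C_E)/(k₂·C_A^2) = (k₁/k₂)·C_A^-1.5·C_E.
= (0.264×7.000^0.5×2.790) / (0.0906×7.000^2) = 1.949/4.439 = 0.439.
The undesired path is higher order in A, so low C_A (CSTR or dilute feed) favours P.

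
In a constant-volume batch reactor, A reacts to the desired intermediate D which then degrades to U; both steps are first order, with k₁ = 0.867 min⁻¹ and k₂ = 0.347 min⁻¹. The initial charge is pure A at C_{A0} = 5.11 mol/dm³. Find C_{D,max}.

2.77 mol/dm³

For a first-order series the maximum intermediate yield is C_{D,max}/C_{A0} = (k₁/k₂)^[k₂/(k₂−k₁)].
= (0.867/0.347)^(0.347/(0.347−0.867)) = (2.499)^(-0.6673) = 0.5428.
C_{D,max} = 0.5428×5.11 = 2.77 mol/dm³.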